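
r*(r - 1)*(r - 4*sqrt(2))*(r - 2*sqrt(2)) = r^4 - 6*sqrt(2)*r^3 - r^3 + 6*sqrt(2)*r^2 + 16*r^2 - 16*r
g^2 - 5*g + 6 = (g - 3)*(g - 2)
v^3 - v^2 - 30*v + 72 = (v - 4)*(v - 3)*(v + 6)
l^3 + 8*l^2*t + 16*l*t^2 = l*(l + 4*t)^2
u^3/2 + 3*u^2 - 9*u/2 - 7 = (u/2 + 1/2)*(u - 2)*(u + 7)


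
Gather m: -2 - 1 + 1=-2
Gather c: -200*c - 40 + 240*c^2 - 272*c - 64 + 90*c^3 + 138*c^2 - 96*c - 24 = 90*c^3 + 378*c^2 - 568*c - 128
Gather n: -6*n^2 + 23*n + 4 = -6*n^2 + 23*n + 4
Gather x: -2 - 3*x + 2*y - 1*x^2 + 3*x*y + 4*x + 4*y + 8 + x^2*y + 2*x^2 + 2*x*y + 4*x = x^2*(y + 1) + x*(5*y + 5) + 6*y + 6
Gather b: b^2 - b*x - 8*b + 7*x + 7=b^2 + b*(-x - 8) + 7*x + 7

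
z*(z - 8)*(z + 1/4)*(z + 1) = z^4 - 27*z^3/4 - 39*z^2/4 - 2*z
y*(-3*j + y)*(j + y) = -3*j^2*y - 2*j*y^2 + y^3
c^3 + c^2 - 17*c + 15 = (c - 3)*(c - 1)*(c + 5)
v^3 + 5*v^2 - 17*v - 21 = (v - 3)*(v + 1)*(v + 7)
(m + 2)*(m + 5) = m^2 + 7*m + 10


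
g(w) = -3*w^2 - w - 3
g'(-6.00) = 35.00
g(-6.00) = -105.00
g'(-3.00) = 17.00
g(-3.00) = -27.00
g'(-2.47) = 13.82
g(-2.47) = -18.83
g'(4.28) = -26.68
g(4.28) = -62.24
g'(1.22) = -8.32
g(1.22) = -8.69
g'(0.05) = -1.30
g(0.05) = -3.06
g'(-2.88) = 16.28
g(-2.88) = -25.00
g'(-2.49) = 13.94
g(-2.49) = -19.11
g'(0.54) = -4.24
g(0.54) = -4.41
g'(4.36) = -27.16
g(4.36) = -64.39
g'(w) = -6*w - 1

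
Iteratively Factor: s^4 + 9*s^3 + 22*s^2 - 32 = (s + 2)*(s^3 + 7*s^2 + 8*s - 16) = (s + 2)*(s + 4)*(s^2 + 3*s - 4) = (s - 1)*(s + 2)*(s + 4)*(s + 4)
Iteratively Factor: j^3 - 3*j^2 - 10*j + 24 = (j - 2)*(j^2 - j - 12) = (j - 2)*(j + 3)*(j - 4)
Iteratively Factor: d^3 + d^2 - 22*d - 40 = (d - 5)*(d^2 + 6*d + 8) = (d - 5)*(d + 4)*(d + 2)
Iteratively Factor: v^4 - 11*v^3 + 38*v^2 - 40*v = (v - 4)*(v^3 - 7*v^2 + 10*v) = (v - 5)*(v - 4)*(v^2 - 2*v) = v*(v - 5)*(v - 4)*(v - 2)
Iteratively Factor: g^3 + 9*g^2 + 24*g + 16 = (g + 1)*(g^2 + 8*g + 16) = (g + 1)*(g + 4)*(g + 4)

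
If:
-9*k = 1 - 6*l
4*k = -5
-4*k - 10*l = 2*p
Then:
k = -5/4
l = -41/24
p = 265/24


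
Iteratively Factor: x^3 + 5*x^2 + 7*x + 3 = (x + 3)*(x^2 + 2*x + 1) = (x + 1)*(x + 3)*(x + 1)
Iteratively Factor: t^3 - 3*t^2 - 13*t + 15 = (t - 5)*(t^2 + 2*t - 3) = (t - 5)*(t - 1)*(t + 3)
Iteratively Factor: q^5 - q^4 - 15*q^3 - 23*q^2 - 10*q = (q + 1)*(q^4 - 2*q^3 - 13*q^2 - 10*q) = (q + 1)*(q + 2)*(q^3 - 4*q^2 - 5*q) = (q - 5)*(q + 1)*(q + 2)*(q^2 + q) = q*(q - 5)*(q + 1)*(q + 2)*(q + 1)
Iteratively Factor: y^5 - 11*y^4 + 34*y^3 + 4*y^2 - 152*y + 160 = (y - 2)*(y^4 - 9*y^3 + 16*y^2 + 36*y - 80) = (y - 4)*(y - 2)*(y^3 - 5*y^2 - 4*y + 20) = (y - 4)*(y - 2)*(y + 2)*(y^2 - 7*y + 10) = (y - 4)*(y - 2)^2*(y + 2)*(y - 5)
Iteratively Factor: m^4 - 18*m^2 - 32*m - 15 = (m + 3)*(m^3 - 3*m^2 - 9*m - 5) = (m - 5)*(m + 3)*(m^2 + 2*m + 1) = (m - 5)*(m + 1)*(m + 3)*(m + 1)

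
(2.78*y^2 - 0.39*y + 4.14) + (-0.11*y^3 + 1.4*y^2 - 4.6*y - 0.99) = -0.11*y^3 + 4.18*y^2 - 4.99*y + 3.15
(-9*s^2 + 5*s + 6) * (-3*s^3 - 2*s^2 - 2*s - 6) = 27*s^5 + 3*s^4 - 10*s^3 + 32*s^2 - 42*s - 36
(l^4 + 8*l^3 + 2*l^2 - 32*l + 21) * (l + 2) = l^5 + 10*l^4 + 18*l^3 - 28*l^2 - 43*l + 42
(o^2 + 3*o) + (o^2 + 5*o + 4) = 2*o^2 + 8*o + 4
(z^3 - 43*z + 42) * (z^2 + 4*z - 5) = z^5 + 4*z^4 - 48*z^3 - 130*z^2 + 383*z - 210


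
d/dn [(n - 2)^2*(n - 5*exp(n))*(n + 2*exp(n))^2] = (n - 2)*(n + 2*exp(n))*((1 - 5*exp(n))*(n - 2)*(n + 2*exp(n)) + 2*(n - 2)*(n - 5*exp(n))*(2*exp(n) + 1) + 2*(n - 5*exp(n))*(n + 2*exp(n)))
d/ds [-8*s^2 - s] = -16*s - 1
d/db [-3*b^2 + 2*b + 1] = 2 - 6*b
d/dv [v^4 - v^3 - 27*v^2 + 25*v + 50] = 4*v^3 - 3*v^2 - 54*v + 25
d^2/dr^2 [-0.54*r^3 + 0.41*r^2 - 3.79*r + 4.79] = 0.82 - 3.24*r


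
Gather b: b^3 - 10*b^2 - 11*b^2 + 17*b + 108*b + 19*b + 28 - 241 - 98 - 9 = b^3 - 21*b^2 + 144*b - 320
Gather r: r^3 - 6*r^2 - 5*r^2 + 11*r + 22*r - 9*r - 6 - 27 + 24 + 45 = r^3 - 11*r^2 + 24*r + 36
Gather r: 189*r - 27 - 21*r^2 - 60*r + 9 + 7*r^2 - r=-14*r^2 + 128*r - 18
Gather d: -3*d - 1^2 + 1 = -3*d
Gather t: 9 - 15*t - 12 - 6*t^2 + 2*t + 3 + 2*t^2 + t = -4*t^2 - 12*t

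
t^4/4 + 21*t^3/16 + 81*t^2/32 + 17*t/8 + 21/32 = (t/4 + 1/4)*(t + 1)*(t + 3/2)*(t + 7/4)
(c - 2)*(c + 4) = c^2 + 2*c - 8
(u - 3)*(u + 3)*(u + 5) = u^3 + 5*u^2 - 9*u - 45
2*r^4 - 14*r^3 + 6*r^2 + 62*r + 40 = (r - 5)*(r - 4)*(sqrt(2)*r + sqrt(2))^2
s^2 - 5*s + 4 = (s - 4)*(s - 1)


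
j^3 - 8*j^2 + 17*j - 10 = (j - 5)*(j - 2)*(j - 1)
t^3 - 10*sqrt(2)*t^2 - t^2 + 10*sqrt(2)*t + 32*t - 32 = (t - 1)*(t - 8*sqrt(2))*(t - 2*sqrt(2))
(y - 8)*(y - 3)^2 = y^3 - 14*y^2 + 57*y - 72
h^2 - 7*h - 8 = (h - 8)*(h + 1)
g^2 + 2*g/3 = g*(g + 2/3)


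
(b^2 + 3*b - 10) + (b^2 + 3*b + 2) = 2*b^2 + 6*b - 8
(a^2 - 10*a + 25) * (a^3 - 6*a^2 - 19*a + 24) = a^5 - 16*a^4 + 66*a^3 + 64*a^2 - 715*a + 600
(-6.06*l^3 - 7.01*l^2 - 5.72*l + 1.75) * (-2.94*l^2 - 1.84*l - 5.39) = 17.8164*l^5 + 31.7598*l^4 + 62.3786*l^3 + 43.1637*l^2 + 27.6108*l - 9.4325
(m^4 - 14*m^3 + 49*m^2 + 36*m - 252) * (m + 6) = m^5 - 8*m^4 - 35*m^3 + 330*m^2 - 36*m - 1512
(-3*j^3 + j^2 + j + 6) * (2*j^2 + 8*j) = -6*j^5 - 22*j^4 + 10*j^3 + 20*j^2 + 48*j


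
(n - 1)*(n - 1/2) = n^2 - 3*n/2 + 1/2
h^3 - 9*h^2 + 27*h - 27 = (h - 3)^3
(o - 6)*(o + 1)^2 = o^3 - 4*o^2 - 11*o - 6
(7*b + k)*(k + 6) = 7*b*k + 42*b + k^2 + 6*k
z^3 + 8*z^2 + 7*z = z*(z + 1)*(z + 7)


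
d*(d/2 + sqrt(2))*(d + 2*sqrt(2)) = d^3/2 + 2*sqrt(2)*d^2 + 4*d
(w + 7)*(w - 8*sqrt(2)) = w^2 - 8*sqrt(2)*w + 7*w - 56*sqrt(2)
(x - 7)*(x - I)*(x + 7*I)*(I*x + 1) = I*x^4 - 5*x^3 - 7*I*x^3 + 35*x^2 + 13*I*x^2 + 7*x - 91*I*x - 49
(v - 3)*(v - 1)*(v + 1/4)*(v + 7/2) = v^4 - v^3/4 - 89*v^2/8 + 31*v/4 + 21/8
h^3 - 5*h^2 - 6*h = h*(h - 6)*(h + 1)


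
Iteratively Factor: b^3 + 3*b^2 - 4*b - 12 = (b - 2)*(b^2 + 5*b + 6) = (b - 2)*(b + 3)*(b + 2)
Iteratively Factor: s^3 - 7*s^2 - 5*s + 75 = (s - 5)*(s^2 - 2*s - 15) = (s - 5)*(s + 3)*(s - 5)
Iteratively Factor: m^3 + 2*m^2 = (m)*(m^2 + 2*m) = m*(m + 2)*(m)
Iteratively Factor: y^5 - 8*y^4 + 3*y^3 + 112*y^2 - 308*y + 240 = (y - 3)*(y^4 - 5*y^3 - 12*y^2 + 76*y - 80) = (y - 3)*(y - 2)*(y^3 - 3*y^2 - 18*y + 40) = (y - 3)*(y - 2)*(y + 4)*(y^2 - 7*y + 10) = (y - 3)*(y - 2)^2*(y + 4)*(y - 5)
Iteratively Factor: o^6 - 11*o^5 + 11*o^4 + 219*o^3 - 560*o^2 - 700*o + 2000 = (o + 2)*(o^5 - 13*o^4 + 37*o^3 + 145*o^2 - 850*o + 1000) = (o - 5)*(o + 2)*(o^4 - 8*o^3 - 3*o^2 + 130*o - 200) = (o - 5)*(o - 2)*(o + 2)*(o^3 - 6*o^2 - 15*o + 100) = (o - 5)^2*(o - 2)*(o + 2)*(o^2 - o - 20) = (o - 5)^2*(o - 2)*(o + 2)*(o + 4)*(o - 5)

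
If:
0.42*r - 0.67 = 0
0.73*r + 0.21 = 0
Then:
No Solution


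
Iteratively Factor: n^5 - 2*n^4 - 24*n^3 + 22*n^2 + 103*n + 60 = (n - 5)*(n^4 + 3*n^3 - 9*n^2 - 23*n - 12) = (n - 5)*(n + 1)*(n^3 + 2*n^2 - 11*n - 12) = (n - 5)*(n + 1)^2*(n^2 + n - 12) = (n - 5)*(n + 1)^2*(n + 4)*(n - 3)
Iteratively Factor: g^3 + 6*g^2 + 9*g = (g + 3)*(g^2 + 3*g) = (g + 3)^2*(g)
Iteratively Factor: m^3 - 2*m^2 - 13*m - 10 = (m + 2)*(m^2 - 4*m - 5) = (m + 1)*(m + 2)*(m - 5)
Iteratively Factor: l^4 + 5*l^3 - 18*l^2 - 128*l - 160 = (l + 2)*(l^3 + 3*l^2 - 24*l - 80) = (l - 5)*(l + 2)*(l^2 + 8*l + 16) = (l - 5)*(l + 2)*(l + 4)*(l + 4)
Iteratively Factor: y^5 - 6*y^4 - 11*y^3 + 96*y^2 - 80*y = (y - 5)*(y^4 - y^3 - 16*y^2 + 16*y) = (y - 5)*(y - 1)*(y^3 - 16*y) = (y - 5)*(y - 4)*(y - 1)*(y^2 + 4*y) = y*(y - 5)*(y - 4)*(y - 1)*(y + 4)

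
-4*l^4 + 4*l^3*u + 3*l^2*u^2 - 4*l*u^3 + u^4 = (-2*l + u)^2*(-l + u)*(l + u)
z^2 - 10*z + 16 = (z - 8)*(z - 2)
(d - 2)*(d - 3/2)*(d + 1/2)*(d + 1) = d^4 - 2*d^3 - 7*d^2/4 + 11*d/4 + 3/2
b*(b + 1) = b^2 + b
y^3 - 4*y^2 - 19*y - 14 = (y - 7)*(y + 1)*(y + 2)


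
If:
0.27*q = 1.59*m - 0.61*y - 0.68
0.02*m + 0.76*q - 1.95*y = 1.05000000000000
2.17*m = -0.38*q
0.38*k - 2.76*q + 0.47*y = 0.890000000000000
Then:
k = -0.03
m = 0.08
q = -0.45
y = -0.71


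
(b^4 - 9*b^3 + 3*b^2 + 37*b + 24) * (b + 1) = b^5 - 8*b^4 - 6*b^3 + 40*b^2 + 61*b + 24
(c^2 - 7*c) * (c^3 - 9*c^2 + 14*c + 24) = c^5 - 16*c^4 + 77*c^3 - 74*c^2 - 168*c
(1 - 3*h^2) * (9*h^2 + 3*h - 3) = -27*h^4 - 9*h^3 + 18*h^2 + 3*h - 3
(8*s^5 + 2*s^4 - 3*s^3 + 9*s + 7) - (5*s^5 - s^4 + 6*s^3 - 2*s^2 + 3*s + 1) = 3*s^5 + 3*s^4 - 9*s^3 + 2*s^2 + 6*s + 6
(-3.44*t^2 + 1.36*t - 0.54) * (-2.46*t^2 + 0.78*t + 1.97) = 8.4624*t^4 - 6.0288*t^3 - 4.3876*t^2 + 2.258*t - 1.0638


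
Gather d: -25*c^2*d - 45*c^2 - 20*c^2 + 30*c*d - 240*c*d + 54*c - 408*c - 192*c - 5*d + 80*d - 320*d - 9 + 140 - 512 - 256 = -65*c^2 - 546*c + d*(-25*c^2 - 210*c - 245) - 637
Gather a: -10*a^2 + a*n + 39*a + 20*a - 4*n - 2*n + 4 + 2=-10*a^2 + a*(n + 59) - 6*n + 6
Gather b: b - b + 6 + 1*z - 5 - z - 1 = 0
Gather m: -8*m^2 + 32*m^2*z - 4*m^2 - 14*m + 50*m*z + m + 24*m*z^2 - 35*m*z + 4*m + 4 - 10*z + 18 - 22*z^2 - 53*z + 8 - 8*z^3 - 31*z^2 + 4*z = m^2*(32*z - 12) + m*(24*z^2 + 15*z - 9) - 8*z^3 - 53*z^2 - 59*z + 30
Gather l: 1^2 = 1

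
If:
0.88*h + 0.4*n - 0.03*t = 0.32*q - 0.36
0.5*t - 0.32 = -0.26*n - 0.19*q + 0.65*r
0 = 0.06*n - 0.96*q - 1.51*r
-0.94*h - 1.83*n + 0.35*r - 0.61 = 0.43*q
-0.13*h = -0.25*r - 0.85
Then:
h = 2.00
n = -2.65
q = 3.55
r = -2.36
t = -2.40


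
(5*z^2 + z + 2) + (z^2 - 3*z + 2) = 6*z^2 - 2*z + 4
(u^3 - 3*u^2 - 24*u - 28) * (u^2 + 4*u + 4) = u^5 + u^4 - 32*u^3 - 136*u^2 - 208*u - 112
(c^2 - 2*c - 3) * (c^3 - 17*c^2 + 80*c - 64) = c^5 - 19*c^4 + 111*c^3 - 173*c^2 - 112*c + 192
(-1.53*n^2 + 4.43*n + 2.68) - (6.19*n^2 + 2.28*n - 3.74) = -7.72*n^2 + 2.15*n + 6.42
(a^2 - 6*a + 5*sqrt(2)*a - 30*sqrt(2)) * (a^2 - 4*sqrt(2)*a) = a^4 - 6*a^3 + sqrt(2)*a^3 - 40*a^2 - 6*sqrt(2)*a^2 + 240*a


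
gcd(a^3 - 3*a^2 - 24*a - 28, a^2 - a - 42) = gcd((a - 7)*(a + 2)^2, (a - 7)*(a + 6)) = a - 7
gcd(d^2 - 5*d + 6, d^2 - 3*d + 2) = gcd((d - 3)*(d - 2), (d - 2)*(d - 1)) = d - 2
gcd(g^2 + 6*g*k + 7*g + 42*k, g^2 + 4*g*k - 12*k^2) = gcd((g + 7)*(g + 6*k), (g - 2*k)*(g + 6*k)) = g + 6*k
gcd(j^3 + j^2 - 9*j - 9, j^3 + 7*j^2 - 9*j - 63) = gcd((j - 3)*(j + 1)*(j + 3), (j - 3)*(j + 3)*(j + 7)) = j^2 - 9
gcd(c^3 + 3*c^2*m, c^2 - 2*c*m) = c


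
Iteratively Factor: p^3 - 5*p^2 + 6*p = (p)*(p^2 - 5*p + 6) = p*(p - 2)*(p - 3)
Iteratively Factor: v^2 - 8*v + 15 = (v - 3)*(v - 5)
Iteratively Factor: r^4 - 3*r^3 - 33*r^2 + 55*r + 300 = (r - 5)*(r^3 + 2*r^2 - 23*r - 60) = (r - 5)*(r + 4)*(r^2 - 2*r - 15) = (r - 5)*(r + 3)*(r + 4)*(r - 5)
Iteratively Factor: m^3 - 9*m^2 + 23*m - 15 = (m - 1)*(m^2 - 8*m + 15) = (m - 5)*(m - 1)*(m - 3)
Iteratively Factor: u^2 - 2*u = (u)*(u - 2)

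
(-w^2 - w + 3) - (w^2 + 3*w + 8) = -2*w^2 - 4*w - 5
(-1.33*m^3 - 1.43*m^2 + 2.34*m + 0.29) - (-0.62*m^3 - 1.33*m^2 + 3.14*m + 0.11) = -0.71*m^3 - 0.0999999999999999*m^2 - 0.8*m + 0.18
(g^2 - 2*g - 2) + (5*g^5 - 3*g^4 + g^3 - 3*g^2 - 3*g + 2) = 5*g^5 - 3*g^4 + g^3 - 2*g^2 - 5*g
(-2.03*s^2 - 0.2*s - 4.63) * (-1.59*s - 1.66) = 3.2277*s^3 + 3.6878*s^2 + 7.6937*s + 7.6858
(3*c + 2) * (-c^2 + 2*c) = -3*c^3 + 4*c^2 + 4*c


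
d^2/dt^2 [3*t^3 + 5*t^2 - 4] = 18*t + 10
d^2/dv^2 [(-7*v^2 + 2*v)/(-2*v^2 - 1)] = 2*(-8*v^3 - 42*v^2 + 12*v + 7)/(8*v^6 + 12*v^4 + 6*v^2 + 1)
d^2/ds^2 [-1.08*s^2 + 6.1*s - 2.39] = -2.16000000000000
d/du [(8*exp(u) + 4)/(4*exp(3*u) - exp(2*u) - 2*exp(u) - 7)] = 8*((2*exp(u) + 1)*(-6*exp(2*u) + exp(u) + 1) + 4*exp(3*u) - exp(2*u) - 2*exp(u) - 7)*exp(u)/(-4*exp(3*u) + exp(2*u) + 2*exp(u) + 7)^2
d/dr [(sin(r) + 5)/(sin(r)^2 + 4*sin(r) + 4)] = -(sin(r) + 8)*cos(r)/(sin(r) + 2)^3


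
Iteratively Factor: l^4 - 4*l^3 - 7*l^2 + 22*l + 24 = (l - 3)*(l^3 - l^2 - 10*l - 8) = (l - 3)*(l + 2)*(l^2 - 3*l - 4) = (l - 3)*(l + 1)*(l + 2)*(l - 4)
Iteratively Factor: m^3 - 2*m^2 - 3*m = (m)*(m^2 - 2*m - 3) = m*(m + 1)*(m - 3)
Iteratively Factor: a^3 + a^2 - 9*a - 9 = (a + 1)*(a^2 - 9) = (a + 1)*(a + 3)*(a - 3)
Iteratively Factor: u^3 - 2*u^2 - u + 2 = (u - 1)*(u^2 - u - 2) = (u - 2)*(u - 1)*(u + 1)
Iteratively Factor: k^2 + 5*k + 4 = (k + 1)*(k + 4)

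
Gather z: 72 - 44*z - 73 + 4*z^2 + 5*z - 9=4*z^2 - 39*z - 10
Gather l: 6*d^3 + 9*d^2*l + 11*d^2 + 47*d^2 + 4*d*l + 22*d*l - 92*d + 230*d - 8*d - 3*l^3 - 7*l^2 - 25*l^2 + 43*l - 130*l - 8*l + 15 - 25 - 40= 6*d^3 + 58*d^2 + 130*d - 3*l^3 - 32*l^2 + l*(9*d^2 + 26*d - 95) - 50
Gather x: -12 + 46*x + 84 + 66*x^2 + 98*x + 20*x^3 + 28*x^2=20*x^3 + 94*x^2 + 144*x + 72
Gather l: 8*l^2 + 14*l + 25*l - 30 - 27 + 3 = 8*l^2 + 39*l - 54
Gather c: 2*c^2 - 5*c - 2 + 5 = 2*c^2 - 5*c + 3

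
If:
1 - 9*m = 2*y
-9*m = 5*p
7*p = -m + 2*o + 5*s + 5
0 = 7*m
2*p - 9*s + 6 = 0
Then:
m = 0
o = -25/6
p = 0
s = 2/3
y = 1/2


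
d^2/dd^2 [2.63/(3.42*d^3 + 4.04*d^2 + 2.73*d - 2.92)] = (-(53.9676*d + 21.2504)*(3.42*d^3 + 4.04*d^2 + 2.73*d - 2.92) + 2.63*(10.26*d^2 + 8.08*d + 2.73)*(20.52*d^2 + 16.16*d + 5.46))/(3.42*d^3 + 4.04*d^2 + 2.73*d - 2.92)^3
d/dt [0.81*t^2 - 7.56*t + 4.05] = 1.62*t - 7.56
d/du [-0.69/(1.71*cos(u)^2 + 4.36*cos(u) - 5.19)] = -(2.3598*cos(u) + 3.0084)*sin(u)/(1.71*cos(u)^2 + 4.36*cos(u) - 5.19)^2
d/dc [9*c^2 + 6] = 18*c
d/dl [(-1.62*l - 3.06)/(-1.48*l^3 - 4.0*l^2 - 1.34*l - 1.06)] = (2.3976*l^3 + 6.48*l^2 + 2.1708*l - (1.62*l + 3.06)*(4.44*l^2 + 8.0*l + 1.34) + 1.7172)/(1.48*l^3 + 4.0*l^2 + 1.34*l + 1.06)^2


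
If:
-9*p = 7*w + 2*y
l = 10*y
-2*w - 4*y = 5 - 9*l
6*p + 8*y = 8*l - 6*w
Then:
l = -25/12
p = 215/24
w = -275/24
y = -5/24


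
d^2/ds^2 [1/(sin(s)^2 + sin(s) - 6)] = (-4*sin(s)^4 - 3*sin(s)^3 - 19*sin(s)^2 + 14)/(sin(s)^2 + sin(s) - 6)^3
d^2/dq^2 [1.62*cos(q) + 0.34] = -1.62*cos(q)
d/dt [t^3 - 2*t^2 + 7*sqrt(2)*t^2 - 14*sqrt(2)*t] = 3*t^2 - 4*t + 14*sqrt(2)*t - 14*sqrt(2)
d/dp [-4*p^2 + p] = 1 - 8*p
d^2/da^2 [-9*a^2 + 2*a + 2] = -18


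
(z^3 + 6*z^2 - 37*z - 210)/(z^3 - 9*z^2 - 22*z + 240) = (z + 7)/(z - 8)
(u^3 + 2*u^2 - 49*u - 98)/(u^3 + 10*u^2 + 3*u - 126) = (u^2 - 5*u - 14)/(u^2 + 3*u - 18)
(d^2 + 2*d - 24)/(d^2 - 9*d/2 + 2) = 2*(d + 6)/(2*d - 1)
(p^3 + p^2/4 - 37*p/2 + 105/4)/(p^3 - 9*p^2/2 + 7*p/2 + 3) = (4*p^2 + 13*p - 35)/(2*(2*p^2 - 3*p - 2))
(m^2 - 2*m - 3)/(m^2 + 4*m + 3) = (m - 3)/(m + 3)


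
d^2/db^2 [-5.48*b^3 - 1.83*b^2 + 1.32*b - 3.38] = -32.88*b - 3.66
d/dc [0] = 0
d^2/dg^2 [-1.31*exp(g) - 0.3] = -1.31*exp(g)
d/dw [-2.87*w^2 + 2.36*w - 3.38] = 2.36 - 5.74*w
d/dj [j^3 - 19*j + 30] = 3*j^2 - 19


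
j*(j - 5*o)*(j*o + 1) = j^3*o - 5*j^2*o^2 + j^2 - 5*j*o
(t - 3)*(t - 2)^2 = t^3 - 7*t^2 + 16*t - 12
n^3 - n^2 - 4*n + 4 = (n - 2)*(n - 1)*(n + 2)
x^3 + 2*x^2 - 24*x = x*(x - 4)*(x + 6)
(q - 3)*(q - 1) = q^2 - 4*q + 3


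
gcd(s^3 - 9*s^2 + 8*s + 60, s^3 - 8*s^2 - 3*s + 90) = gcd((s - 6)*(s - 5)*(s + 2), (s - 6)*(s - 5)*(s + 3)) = s^2 - 11*s + 30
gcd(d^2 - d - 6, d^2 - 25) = 1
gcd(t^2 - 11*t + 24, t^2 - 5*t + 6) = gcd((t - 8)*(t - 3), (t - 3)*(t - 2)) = t - 3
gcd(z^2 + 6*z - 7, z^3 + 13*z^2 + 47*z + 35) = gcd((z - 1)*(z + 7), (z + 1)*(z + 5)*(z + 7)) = z + 7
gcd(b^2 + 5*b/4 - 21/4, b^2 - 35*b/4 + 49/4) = b - 7/4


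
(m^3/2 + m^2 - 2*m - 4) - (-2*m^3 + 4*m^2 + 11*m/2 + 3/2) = 5*m^3/2 - 3*m^2 - 15*m/2 - 11/2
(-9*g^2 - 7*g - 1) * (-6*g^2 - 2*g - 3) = 54*g^4 + 60*g^3 + 47*g^2 + 23*g + 3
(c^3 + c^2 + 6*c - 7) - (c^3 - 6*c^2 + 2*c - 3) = 7*c^2 + 4*c - 4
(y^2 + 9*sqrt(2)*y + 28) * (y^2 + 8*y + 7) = y^4 + 8*y^3 + 9*sqrt(2)*y^3 + 35*y^2 + 72*sqrt(2)*y^2 + 63*sqrt(2)*y + 224*y + 196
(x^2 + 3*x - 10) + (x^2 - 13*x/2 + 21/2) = 2*x^2 - 7*x/2 + 1/2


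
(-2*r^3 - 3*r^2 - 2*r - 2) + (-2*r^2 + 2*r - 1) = -2*r^3 - 5*r^2 - 3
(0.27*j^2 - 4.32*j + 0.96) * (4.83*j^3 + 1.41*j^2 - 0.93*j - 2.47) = 1.3041*j^5 - 20.4849*j^4 - 1.7055*j^3 + 4.7043*j^2 + 9.7776*j - 2.3712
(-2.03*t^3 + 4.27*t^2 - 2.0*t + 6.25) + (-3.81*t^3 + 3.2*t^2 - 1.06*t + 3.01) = -5.84*t^3 + 7.47*t^2 - 3.06*t + 9.26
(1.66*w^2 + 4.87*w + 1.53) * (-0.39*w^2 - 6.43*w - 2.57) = -0.6474*w^4 - 12.5731*w^3 - 36.177*w^2 - 22.3538*w - 3.9321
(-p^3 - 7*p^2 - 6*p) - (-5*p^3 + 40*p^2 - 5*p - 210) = 4*p^3 - 47*p^2 - p + 210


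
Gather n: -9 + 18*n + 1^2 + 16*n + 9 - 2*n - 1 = 32*n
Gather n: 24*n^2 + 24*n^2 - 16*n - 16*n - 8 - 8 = 48*n^2 - 32*n - 16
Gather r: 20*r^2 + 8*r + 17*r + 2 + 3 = 20*r^2 + 25*r + 5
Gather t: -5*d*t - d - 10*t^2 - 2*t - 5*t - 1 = -d - 10*t^2 + t*(-5*d - 7) - 1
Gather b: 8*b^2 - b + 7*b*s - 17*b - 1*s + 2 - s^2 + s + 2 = 8*b^2 + b*(7*s - 18) - s^2 + 4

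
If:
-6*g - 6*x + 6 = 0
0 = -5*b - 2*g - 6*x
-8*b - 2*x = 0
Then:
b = 2/11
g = 19/11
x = -8/11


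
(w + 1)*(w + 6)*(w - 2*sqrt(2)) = w^3 - 2*sqrt(2)*w^2 + 7*w^2 - 14*sqrt(2)*w + 6*w - 12*sqrt(2)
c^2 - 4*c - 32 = (c - 8)*(c + 4)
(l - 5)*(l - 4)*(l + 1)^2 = l^4 - 7*l^3 + 3*l^2 + 31*l + 20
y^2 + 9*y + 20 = (y + 4)*(y + 5)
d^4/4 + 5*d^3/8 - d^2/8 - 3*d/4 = d*(d/4 + 1/2)*(d - 1)*(d + 3/2)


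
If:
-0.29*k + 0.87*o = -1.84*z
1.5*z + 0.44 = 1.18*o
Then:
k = 10.1583869082408*z + 1.11864406779661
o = 1.27118644067797*z + 0.372881355932203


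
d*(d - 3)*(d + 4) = d^3 + d^2 - 12*d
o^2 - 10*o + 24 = (o - 6)*(o - 4)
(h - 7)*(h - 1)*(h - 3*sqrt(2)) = h^3 - 8*h^2 - 3*sqrt(2)*h^2 + 7*h + 24*sqrt(2)*h - 21*sqrt(2)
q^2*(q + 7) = q^3 + 7*q^2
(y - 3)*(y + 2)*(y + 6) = y^3 + 5*y^2 - 12*y - 36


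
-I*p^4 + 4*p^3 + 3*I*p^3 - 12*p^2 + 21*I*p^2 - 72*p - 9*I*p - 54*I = (p - 6)*(p + 3)*(p + 3*I)*(-I*p + 1)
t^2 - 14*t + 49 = (t - 7)^2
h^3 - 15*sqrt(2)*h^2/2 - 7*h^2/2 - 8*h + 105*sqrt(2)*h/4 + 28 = (h - 7/2)*(h - 8*sqrt(2))*(h + sqrt(2)/2)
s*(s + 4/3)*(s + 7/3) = s^3 + 11*s^2/3 + 28*s/9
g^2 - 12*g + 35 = (g - 7)*(g - 5)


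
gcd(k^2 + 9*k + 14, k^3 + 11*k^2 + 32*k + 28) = k^2 + 9*k + 14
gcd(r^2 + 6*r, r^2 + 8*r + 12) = r + 6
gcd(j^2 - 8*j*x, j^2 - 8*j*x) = -j^2 + 8*j*x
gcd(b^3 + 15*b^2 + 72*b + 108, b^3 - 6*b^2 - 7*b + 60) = b + 3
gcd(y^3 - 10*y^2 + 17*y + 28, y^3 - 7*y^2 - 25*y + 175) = y - 7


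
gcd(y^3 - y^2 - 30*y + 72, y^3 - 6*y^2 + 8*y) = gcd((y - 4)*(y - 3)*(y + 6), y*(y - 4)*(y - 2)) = y - 4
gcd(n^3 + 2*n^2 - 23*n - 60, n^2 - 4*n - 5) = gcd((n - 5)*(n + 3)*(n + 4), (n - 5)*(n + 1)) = n - 5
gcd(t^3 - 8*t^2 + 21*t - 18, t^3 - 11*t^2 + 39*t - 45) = t^2 - 6*t + 9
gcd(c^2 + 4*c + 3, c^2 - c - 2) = c + 1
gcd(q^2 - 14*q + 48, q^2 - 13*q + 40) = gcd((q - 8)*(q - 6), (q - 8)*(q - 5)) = q - 8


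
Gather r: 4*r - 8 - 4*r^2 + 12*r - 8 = -4*r^2 + 16*r - 16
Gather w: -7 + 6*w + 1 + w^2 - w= w^2 + 5*w - 6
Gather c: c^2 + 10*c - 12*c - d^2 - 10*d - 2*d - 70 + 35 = c^2 - 2*c - d^2 - 12*d - 35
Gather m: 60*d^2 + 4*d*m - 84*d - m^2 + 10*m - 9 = 60*d^2 - 84*d - m^2 + m*(4*d + 10) - 9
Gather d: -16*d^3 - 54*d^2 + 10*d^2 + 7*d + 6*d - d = -16*d^3 - 44*d^2 + 12*d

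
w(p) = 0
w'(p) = 0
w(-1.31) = 0.00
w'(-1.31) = 0.00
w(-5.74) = 0.00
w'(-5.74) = 0.00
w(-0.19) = 0.00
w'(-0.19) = 0.00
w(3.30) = 0.00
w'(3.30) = 0.00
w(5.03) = 0.00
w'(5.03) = 0.00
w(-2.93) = 0.00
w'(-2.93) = 0.00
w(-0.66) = 0.00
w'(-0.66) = 0.00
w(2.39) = 0.00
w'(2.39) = 0.00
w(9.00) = 0.00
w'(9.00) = 0.00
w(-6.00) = 0.00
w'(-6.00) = 0.00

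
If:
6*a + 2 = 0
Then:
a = -1/3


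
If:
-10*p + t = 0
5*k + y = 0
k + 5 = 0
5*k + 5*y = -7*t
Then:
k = -5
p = -10/7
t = -100/7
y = 25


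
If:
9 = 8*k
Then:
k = 9/8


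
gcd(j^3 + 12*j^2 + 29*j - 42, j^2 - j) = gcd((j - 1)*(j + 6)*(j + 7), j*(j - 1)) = j - 1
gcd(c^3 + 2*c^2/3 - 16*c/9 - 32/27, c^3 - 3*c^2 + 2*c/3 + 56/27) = c^2 - 2*c/3 - 8/9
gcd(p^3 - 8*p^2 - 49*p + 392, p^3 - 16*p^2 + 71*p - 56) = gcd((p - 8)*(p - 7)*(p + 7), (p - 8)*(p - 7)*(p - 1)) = p^2 - 15*p + 56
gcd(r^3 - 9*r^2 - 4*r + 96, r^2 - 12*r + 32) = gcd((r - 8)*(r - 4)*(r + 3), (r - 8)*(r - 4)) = r^2 - 12*r + 32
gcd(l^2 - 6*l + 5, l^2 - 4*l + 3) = l - 1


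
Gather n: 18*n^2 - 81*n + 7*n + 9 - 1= 18*n^2 - 74*n + 8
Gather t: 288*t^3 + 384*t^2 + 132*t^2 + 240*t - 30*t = 288*t^3 + 516*t^2 + 210*t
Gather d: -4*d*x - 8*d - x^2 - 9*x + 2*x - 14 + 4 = d*(-4*x - 8) - x^2 - 7*x - 10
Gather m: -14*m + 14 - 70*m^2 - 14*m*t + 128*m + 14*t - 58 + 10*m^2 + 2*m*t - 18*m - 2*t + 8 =-60*m^2 + m*(96 - 12*t) + 12*t - 36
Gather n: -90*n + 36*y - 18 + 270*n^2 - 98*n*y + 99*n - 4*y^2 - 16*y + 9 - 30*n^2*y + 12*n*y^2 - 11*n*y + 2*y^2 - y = n^2*(270 - 30*y) + n*(12*y^2 - 109*y + 9) - 2*y^2 + 19*y - 9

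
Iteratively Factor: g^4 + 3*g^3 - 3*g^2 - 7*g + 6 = (g + 2)*(g^3 + g^2 - 5*g + 3) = (g - 1)*(g + 2)*(g^2 + 2*g - 3) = (g - 1)*(g + 2)*(g + 3)*(g - 1)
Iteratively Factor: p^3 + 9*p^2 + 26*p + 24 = (p + 3)*(p^2 + 6*p + 8) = (p + 2)*(p + 3)*(p + 4)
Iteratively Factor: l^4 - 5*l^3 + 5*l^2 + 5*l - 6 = (l - 3)*(l^3 - 2*l^2 - l + 2) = (l - 3)*(l + 1)*(l^2 - 3*l + 2) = (l - 3)*(l - 1)*(l + 1)*(l - 2)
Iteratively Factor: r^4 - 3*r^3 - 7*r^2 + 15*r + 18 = (r + 1)*(r^3 - 4*r^2 - 3*r + 18) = (r - 3)*(r + 1)*(r^2 - r - 6) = (r - 3)^2*(r + 1)*(r + 2)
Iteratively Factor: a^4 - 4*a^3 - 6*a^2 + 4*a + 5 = (a + 1)*(a^3 - 5*a^2 - a + 5) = (a - 5)*(a + 1)*(a^2 - 1) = (a - 5)*(a + 1)^2*(a - 1)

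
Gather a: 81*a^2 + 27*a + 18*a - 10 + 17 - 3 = 81*a^2 + 45*a + 4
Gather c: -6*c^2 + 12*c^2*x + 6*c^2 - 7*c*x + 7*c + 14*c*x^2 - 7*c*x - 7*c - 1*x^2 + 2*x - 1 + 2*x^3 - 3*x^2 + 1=12*c^2*x + c*(14*x^2 - 14*x) + 2*x^3 - 4*x^2 + 2*x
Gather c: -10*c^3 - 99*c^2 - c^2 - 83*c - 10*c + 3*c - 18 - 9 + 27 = -10*c^3 - 100*c^2 - 90*c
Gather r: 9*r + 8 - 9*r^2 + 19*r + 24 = -9*r^2 + 28*r + 32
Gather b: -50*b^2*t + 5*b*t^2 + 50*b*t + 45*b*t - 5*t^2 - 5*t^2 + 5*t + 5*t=-50*b^2*t + b*(5*t^2 + 95*t) - 10*t^2 + 10*t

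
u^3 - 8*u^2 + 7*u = u*(u - 7)*(u - 1)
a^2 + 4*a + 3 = (a + 1)*(a + 3)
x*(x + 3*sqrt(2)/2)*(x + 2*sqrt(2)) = x^3 + 7*sqrt(2)*x^2/2 + 6*x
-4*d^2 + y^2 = (-2*d + y)*(2*d + y)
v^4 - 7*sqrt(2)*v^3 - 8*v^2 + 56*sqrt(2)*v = v*(v - 7*sqrt(2))*(v - 2*sqrt(2))*(v + 2*sqrt(2))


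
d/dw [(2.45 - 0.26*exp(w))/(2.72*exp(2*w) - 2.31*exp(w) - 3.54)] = (0.7072*exp(2*w) - 13.328*exp(w) + 6.5799)*exp(w)/(7.3984*exp(4*w) - 12.5664*exp(3*w) - 13.9215*exp(2*w) + 16.3548*exp(w) + 12.5316)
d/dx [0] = 0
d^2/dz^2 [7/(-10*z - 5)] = -56/(5*(2*z + 1)^3)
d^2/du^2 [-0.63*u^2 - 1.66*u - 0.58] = -1.26000000000000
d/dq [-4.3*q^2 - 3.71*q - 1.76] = -8.6*q - 3.71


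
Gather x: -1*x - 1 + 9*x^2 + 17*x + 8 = 9*x^2 + 16*x + 7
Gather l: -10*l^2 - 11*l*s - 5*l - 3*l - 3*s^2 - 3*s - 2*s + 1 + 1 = -10*l^2 + l*(-11*s - 8) - 3*s^2 - 5*s + 2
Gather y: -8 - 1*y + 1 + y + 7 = 0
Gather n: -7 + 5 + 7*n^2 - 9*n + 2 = 7*n^2 - 9*n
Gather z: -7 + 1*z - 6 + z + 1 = 2*z - 12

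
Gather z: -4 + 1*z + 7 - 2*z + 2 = 5 - z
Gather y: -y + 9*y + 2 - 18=8*y - 16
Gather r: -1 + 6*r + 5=6*r + 4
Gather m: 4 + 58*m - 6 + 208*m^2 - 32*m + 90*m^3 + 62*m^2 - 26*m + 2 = 90*m^3 + 270*m^2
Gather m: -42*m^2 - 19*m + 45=-42*m^2 - 19*m + 45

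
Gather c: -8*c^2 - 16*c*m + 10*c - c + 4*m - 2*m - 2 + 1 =-8*c^2 + c*(9 - 16*m) + 2*m - 1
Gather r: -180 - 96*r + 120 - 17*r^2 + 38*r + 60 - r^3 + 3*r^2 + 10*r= -r^3 - 14*r^2 - 48*r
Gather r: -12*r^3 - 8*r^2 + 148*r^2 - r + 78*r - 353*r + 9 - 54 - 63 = -12*r^3 + 140*r^2 - 276*r - 108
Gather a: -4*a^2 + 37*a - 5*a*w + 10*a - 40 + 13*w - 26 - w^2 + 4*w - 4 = -4*a^2 + a*(47 - 5*w) - w^2 + 17*w - 70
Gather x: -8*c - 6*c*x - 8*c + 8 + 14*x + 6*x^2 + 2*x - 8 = -16*c + 6*x^2 + x*(16 - 6*c)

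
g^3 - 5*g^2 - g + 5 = (g - 5)*(g - 1)*(g + 1)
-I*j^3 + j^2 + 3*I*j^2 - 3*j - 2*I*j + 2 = (j - 2)*(j + I)*(-I*j + I)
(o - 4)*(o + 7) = o^2 + 3*o - 28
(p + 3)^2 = p^2 + 6*p + 9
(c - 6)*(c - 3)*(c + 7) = c^3 - 2*c^2 - 45*c + 126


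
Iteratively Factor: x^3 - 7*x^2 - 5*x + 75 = (x - 5)*(x^2 - 2*x - 15) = (x - 5)^2*(x + 3)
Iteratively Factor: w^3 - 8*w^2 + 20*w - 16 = (w - 2)*(w^2 - 6*w + 8) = (w - 4)*(w - 2)*(w - 2)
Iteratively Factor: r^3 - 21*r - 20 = (r - 5)*(r^2 + 5*r + 4) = (r - 5)*(r + 1)*(r + 4)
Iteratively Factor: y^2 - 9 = (y + 3)*(y - 3)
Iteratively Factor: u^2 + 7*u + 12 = (u + 4)*(u + 3)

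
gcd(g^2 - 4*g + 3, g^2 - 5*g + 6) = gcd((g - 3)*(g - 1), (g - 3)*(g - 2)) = g - 3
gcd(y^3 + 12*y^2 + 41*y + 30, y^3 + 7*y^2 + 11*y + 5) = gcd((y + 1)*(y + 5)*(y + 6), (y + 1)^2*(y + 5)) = y^2 + 6*y + 5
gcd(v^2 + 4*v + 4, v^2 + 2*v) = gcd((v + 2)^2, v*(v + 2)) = v + 2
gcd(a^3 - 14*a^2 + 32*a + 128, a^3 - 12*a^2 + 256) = a^2 - 16*a + 64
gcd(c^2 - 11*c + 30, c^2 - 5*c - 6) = c - 6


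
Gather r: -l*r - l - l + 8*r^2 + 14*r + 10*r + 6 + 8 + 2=-2*l + 8*r^2 + r*(24 - l) + 16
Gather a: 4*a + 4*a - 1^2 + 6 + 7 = 8*a + 12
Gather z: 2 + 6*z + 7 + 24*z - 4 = 30*z + 5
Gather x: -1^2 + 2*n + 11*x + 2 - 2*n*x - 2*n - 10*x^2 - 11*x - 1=-2*n*x - 10*x^2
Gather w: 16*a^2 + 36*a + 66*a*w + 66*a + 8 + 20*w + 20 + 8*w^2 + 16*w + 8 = 16*a^2 + 102*a + 8*w^2 + w*(66*a + 36) + 36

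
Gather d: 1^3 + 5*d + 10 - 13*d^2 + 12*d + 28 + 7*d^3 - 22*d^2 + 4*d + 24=7*d^3 - 35*d^2 + 21*d + 63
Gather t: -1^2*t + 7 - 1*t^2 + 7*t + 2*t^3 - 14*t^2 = 2*t^3 - 15*t^2 + 6*t + 7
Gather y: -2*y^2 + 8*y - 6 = -2*y^2 + 8*y - 6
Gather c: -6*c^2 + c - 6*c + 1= -6*c^2 - 5*c + 1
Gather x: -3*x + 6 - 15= -3*x - 9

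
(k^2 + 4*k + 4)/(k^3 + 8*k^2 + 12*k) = (k + 2)/(k*(k + 6))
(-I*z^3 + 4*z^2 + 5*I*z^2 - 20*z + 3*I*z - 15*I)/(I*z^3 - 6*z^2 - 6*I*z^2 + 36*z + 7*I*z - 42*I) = (-z^3 + z^2*(5 - 4*I) + z*(3 + 20*I) - 15)/(z^3 + 6*z^2*(-1 + I) + z*(7 - 36*I) - 42)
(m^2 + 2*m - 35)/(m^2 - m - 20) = (m + 7)/(m + 4)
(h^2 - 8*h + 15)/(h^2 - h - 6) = (h - 5)/(h + 2)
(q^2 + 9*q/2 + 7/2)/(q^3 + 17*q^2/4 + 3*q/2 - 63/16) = 8*(q + 1)/(8*q^2 + 6*q - 9)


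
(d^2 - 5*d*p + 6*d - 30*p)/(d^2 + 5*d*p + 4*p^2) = (d^2 - 5*d*p + 6*d - 30*p)/(d^2 + 5*d*p + 4*p^2)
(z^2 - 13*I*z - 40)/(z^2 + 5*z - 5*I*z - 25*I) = (z - 8*I)/(z + 5)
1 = 1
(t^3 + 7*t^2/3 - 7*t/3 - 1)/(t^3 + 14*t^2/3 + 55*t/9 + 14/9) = 3*(t^2 + 2*t - 3)/(3*t^2 + 13*t + 14)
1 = 1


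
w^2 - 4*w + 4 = (w - 2)^2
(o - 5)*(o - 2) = o^2 - 7*o + 10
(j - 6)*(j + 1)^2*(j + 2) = j^4 - 2*j^3 - 19*j^2 - 28*j - 12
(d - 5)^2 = d^2 - 10*d + 25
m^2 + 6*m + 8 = (m + 2)*(m + 4)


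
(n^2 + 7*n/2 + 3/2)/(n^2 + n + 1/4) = 2*(n + 3)/(2*n + 1)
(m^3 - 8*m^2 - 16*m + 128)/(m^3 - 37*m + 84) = (m^2 - 4*m - 32)/(m^2 + 4*m - 21)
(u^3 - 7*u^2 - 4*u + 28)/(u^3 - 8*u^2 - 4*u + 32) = (u - 7)/(u - 8)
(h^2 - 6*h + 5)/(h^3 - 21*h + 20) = (h - 5)/(h^2 + h - 20)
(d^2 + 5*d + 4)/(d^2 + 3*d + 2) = (d + 4)/(d + 2)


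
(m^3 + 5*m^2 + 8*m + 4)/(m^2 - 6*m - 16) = (m^2 + 3*m + 2)/(m - 8)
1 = 1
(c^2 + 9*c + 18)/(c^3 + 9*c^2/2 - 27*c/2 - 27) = 2*(c + 3)/(2*c^2 - 3*c - 9)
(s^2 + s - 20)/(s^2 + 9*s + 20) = (s - 4)/(s + 4)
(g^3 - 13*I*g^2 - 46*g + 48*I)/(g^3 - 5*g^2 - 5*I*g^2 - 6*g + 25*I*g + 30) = (g - 8*I)/(g - 5)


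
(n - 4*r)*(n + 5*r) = n^2 + n*r - 20*r^2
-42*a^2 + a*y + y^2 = (-6*a + y)*(7*a + y)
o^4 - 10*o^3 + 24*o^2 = o^2*(o - 6)*(o - 4)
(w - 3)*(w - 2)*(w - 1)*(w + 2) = w^4 - 4*w^3 - w^2 + 16*w - 12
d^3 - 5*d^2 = d^2*(d - 5)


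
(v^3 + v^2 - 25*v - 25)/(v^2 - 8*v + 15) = (v^2 + 6*v + 5)/(v - 3)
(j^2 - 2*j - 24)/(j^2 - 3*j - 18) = (j + 4)/(j + 3)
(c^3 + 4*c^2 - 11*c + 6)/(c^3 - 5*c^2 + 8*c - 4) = (c^2 + 5*c - 6)/(c^2 - 4*c + 4)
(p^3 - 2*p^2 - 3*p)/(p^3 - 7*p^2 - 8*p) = (p - 3)/(p - 8)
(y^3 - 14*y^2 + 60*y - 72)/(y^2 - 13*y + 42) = (y^2 - 8*y + 12)/(y - 7)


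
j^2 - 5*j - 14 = (j - 7)*(j + 2)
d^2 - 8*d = d*(d - 8)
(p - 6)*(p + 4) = p^2 - 2*p - 24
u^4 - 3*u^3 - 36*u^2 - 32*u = u*(u - 8)*(u + 1)*(u + 4)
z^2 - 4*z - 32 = (z - 8)*(z + 4)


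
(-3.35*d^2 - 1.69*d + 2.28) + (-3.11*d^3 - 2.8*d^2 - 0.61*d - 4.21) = -3.11*d^3 - 6.15*d^2 - 2.3*d - 1.93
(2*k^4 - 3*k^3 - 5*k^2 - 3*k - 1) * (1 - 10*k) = -20*k^5 + 32*k^4 + 47*k^3 + 25*k^2 + 7*k - 1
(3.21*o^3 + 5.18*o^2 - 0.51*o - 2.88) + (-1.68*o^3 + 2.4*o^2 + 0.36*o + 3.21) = 1.53*o^3 + 7.58*o^2 - 0.15*o + 0.33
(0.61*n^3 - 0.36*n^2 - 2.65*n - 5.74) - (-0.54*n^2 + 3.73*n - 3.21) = 0.61*n^3 + 0.18*n^2 - 6.38*n - 2.53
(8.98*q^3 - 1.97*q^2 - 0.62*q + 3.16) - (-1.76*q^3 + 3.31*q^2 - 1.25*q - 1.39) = 10.74*q^3 - 5.28*q^2 + 0.63*q + 4.55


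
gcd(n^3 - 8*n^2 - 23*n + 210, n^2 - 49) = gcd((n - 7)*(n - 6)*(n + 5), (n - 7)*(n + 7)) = n - 7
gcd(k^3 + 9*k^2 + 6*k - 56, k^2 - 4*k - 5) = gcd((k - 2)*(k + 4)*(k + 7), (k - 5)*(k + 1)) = 1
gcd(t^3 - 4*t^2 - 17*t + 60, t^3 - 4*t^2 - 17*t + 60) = t^3 - 4*t^2 - 17*t + 60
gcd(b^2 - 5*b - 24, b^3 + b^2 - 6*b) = b + 3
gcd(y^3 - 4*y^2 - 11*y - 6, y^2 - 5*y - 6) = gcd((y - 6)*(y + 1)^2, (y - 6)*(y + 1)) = y^2 - 5*y - 6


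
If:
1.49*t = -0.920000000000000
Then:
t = -0.62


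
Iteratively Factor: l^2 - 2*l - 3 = (l + 1)*(l - 3)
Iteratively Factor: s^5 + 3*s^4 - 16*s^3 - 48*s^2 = (s + 4)*(s^4 - s^3 - 12*s^2) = (s + 3)*(s + 4)*(s^3 - 4*s^2) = (s - 4)*(s + 3)*(s + 4)*(s^2) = s*(s - 4)*(s + 3)*(s + 4)*(s)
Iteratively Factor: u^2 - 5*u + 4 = (u - 1)*(u - 4)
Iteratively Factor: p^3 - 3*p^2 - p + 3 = (p - 1)*(p^2 - 2*p - 3) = (p - 3)*(p - 1)*(p + 1)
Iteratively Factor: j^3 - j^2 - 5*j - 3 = (j - 3)*(j^2 + 2*j + 1) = (j - 3)*(j + 1)*(j + 1)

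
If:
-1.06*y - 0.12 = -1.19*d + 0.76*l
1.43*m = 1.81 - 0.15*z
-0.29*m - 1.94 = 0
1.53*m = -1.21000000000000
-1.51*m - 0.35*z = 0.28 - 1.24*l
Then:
No Solution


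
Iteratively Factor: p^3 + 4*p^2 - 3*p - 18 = (p - 2)*(p^2 + 6*p + 9) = (p - 2)*(p + 3)*(p + 3)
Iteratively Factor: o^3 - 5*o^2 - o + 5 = (o + 1)*(o^2 - 6*o + 5) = (o - 1)*(o + 1)*(o - 5)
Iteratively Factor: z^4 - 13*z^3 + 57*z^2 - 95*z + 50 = (z - 5)*(z^3 - 8*z^2 + 17*z - 10) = (z - 5)*(z - 2)*(z^2 - 6*z + 5) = (z - 5)^2*(z - 2)*(z - 1)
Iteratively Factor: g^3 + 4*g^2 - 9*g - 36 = (g - 3)*(g^2 + 7*g + 12) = (g - 3)*(g + 3)*(g + 4)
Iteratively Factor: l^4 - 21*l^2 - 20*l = (l + 1)*(l^3 - l^2 - 20*l) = l*(l + 1)*(l^2 - l - 20) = l*(l + 1)*(l + 4)*(l - 5)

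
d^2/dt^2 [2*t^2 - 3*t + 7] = 4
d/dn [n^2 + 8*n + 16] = 2*n + 8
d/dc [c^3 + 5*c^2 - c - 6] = 3*c^2 + 10*c - 1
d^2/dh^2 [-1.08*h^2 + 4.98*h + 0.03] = -2.16000000000000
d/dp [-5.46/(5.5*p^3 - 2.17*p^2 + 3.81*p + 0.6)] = (90.09*p^2 - 23.6964*p + 20.8026)/(5.5*p^3 - 2.17*p^2 + 3.81*p + 0.6)^2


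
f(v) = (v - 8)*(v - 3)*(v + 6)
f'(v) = (v - 8)*(v - 3) + (v - 8)*(v + 6) + (v - 3)*(v + 6)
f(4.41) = -52.69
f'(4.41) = -27.76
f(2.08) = 44.01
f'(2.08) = -49.82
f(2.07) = 44.51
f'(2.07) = -49.85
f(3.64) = -26.90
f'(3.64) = -38.65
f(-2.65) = 201.58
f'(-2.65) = 5.57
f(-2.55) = 202.01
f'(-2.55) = 3.01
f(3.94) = -37.94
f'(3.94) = -34.83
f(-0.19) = 151.79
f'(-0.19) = -39.99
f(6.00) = -72.00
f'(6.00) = 6.00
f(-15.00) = -3726.00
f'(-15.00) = 783.00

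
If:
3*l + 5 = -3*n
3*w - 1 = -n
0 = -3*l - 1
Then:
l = -1/3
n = -4/3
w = 7/9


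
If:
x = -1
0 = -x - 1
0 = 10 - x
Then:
No Solution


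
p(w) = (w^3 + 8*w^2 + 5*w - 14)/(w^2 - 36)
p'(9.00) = -3.80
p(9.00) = 31.29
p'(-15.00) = 0.93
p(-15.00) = -8.80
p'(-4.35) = 1.45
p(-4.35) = -1.95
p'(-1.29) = 0.29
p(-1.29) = 0.27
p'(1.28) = -0.90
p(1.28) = -0.22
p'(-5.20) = 4.30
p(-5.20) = -3.99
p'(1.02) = -0.70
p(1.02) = -0.01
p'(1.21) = -0.84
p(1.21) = -0.16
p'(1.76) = -1.37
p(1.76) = -0.76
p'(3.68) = -7.03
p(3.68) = -7.24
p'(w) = -2*w*(w^3 + 8*w^2 + 5*w - 14)/(w^2 - 36)^2 + (3*w^2 + 16*w + 5)/(w^2 - 36) = (w^4 - 113*w^2 - 548*w - 180)/(w^4 - 72*w^2 + 1296)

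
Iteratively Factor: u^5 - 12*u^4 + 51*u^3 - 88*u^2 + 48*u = (u - 4)*(u^4 - 8*u^3 + 19*u^2 - 12*u) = (u - 4)*(u - 3)*(u^3 - 5*u^2 + 4*u) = (u - 4)^2*(u - 3)*(u^2 - u) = u*(u - 4)^2*(u - 3)*(u - 1)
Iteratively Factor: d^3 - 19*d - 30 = (d + 3)*(d^2 - 3*d - 10) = (d - 5)*(d + 3)*(d + 2)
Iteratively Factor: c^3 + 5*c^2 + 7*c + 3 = (c + 1)*(c^2 + 4*c + 3) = (c + 1)*(c + 3)*(c + 1)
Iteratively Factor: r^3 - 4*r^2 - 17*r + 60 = (r - 3)*(r^2 - r - 20) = (r - 3)*(r + 4)*(r - 5)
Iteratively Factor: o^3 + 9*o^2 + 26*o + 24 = (o + 4)*(o^2 + 5*o + 6) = (o + 2)*(o + 4)*(o + 3)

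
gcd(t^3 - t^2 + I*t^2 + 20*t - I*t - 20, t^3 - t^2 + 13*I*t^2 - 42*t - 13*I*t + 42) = t - 1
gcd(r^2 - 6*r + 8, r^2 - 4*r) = r - 4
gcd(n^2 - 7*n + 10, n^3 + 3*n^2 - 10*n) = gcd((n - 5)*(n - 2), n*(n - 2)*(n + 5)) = n - 2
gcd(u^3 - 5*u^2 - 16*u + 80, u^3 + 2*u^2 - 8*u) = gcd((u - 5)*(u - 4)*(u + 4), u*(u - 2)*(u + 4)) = u + 4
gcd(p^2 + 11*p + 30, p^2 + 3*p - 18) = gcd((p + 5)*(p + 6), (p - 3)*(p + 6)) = p + 6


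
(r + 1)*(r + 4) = r^2 + 5*r + 4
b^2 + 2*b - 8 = (b - 2)*(b + 4)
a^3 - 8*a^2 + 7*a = a*(a - 7)*(a - 1)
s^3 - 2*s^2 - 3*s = s*(s - 3)*(s + 1)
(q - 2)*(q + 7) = q^2 + 5*q - 14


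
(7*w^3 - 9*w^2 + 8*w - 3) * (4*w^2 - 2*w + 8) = 28*w^5 - 50*w^4 + 106*w^3 - 100*w^2 + 70*w - 24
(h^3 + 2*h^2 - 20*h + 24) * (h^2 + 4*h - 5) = h^5 + 6*h^4 - 17*h^3 - 66*h^2 + 196*h - 120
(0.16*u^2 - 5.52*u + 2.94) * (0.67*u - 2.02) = 0.1072*u^3 - 4.0216*u^2 + 13.1202*u - 5.9388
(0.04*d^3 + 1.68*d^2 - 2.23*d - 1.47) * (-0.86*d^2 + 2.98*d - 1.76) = -0.0344*d^5 - 1.3256*d^4 + 6.8538*d^3 - 8.338*d^2 - 0.4558*d + 2.5872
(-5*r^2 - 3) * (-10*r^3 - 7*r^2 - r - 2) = 50*r^5 + 35*r^4 + 35*r^3 + 31*r^2 + 3*r + 6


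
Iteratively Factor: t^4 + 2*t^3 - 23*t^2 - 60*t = (t - 5)*(t^3 + 7*t^2 + 12*t) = (t - 5)*(t + 3)*(t^2 + 4*t) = (t - 5)*(t + 3)*(t + 4)*(t)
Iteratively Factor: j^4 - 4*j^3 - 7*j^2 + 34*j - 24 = (j - 4)*(j^3 - 7*j + 6) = (j - 4)*(j - 1)*(j^2 + j - 6) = (j - 4)*(j - 1)*(j + 3)*(j - 2)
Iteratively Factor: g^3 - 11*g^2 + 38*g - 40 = (g - 2)*(g^2 - 9*g + 20) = (g - 4)*(g - 2)*(g - 5)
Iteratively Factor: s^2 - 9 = (s - 3)*(s + 3)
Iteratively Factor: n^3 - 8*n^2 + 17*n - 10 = (n - 5)*(n^2 - 3*n + 2) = (n - 5)*(n - 2)*(n - 1)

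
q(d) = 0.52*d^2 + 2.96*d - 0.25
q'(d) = 1.04*d + 2.96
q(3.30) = 15.18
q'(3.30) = 6.39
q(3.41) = 15.89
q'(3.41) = 6.51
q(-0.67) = -2.00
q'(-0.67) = 2.26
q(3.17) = 14.36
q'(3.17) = 6.26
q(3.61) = 17.21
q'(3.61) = 6.71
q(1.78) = 6.67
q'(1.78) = 4.81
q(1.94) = 7.45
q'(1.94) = 4.98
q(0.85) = 2.64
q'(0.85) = 3.84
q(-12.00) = 39.11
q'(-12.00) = -9.52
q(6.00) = 36.23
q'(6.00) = 9.20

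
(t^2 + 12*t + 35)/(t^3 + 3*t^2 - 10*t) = (t + 7)/(t*(t - 2))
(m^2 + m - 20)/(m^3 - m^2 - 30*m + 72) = (m + 5)/(m^2 + 3*m - 18)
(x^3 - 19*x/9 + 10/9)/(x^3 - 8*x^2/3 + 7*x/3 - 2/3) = (x + 5/3)/(x - 1)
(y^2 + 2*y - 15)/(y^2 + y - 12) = (y + 5)/(y + 4)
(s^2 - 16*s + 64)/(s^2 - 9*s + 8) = (s - 8)/(s - 1)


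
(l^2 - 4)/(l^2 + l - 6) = (l + 2)/(l + 3)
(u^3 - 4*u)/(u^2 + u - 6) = u*(u + 2)/(u + 3)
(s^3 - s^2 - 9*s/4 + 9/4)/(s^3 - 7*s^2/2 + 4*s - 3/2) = (s + 3/2)/(s - 1)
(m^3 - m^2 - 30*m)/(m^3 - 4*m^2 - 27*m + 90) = m/(m - 3)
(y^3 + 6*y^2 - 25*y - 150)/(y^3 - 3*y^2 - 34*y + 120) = (y + 5)/(y - 4)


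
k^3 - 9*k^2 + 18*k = k*(k - 6)*(k - 3)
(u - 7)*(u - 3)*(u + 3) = u^3 - 7*u^2 - 9*u + 63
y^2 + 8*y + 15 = (y + 3)*(y + 5)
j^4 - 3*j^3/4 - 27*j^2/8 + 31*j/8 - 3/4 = (j - 3/2)*(j - 1)*(j - 1/4)*(j + 2)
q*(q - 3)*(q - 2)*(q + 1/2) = q^4 - 9*q^3/2 + 7*q^2/2 + 3*q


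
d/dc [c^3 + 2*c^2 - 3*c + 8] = 3*c^2 + 4*c - 3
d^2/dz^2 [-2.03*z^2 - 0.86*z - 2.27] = -4.06000000000000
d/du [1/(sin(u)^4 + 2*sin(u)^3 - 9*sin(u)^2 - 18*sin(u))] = 2*(-2*sin(u)^3 - 3*sin(u)^2 + 9*sin(u) + 9)*cos(u)/((sin(u)^3 + 2*sin(u)^2 - 9*sin(u) - 18)^2*sin(u)^2)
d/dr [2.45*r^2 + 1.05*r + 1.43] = 4.9*r + 1.05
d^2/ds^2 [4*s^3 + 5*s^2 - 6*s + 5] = 24*s + 10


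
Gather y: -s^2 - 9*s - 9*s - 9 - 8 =-s^2 - 18*s - 17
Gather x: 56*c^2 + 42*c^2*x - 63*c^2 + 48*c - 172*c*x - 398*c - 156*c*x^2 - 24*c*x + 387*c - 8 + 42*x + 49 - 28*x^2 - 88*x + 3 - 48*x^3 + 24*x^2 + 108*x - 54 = -7*c^2 + 37*c - 48*x^3 + x^2*(-156*c - 4) + x*(42*c^2 - 196*c + 62) - 10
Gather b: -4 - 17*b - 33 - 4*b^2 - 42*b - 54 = -4*b^2 - 59*b - 91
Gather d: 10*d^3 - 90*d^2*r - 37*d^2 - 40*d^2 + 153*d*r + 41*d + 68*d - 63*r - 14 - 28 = 10*d^3 + d^2*(-90*r - 77) + d*(153*r + 109) - 63*r - 42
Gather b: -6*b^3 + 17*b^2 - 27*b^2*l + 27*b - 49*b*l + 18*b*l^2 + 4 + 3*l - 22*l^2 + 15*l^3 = -6*b^3 + b^2*(17 - 27*l) + b*(18*l^2 - 49*l + 27) + 15*l^3 - 22*l^2 + 3*l + 4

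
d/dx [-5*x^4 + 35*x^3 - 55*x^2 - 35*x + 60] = -20*x^3 + 105*x^2 - 110*x - 35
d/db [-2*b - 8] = -2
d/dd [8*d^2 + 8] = 16*d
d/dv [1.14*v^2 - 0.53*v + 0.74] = 2.28*v - 0.53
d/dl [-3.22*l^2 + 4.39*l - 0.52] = 4.39 - 6.44*l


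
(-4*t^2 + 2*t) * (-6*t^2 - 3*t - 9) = 24*t^4 + 30*t^2 - 18*t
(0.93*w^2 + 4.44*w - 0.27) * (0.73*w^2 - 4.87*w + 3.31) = 0.6789*w^4 - 1.2879*w^3 - 18.7416*w^2 + 16.0113*w - 0.8937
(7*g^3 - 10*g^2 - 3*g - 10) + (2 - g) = 7*g^3 - 10*g^2 - 4*g - 8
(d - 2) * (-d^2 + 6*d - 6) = -d^3 + 8*d^2 - 18*d + 12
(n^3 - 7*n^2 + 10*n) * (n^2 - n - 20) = n^5 - 8*n^4 - 3*n^3 + 130*n^2 - 200*n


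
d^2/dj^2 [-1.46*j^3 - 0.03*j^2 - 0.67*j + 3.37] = -8.76*j - 0.06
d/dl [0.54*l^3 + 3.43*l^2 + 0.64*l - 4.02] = 1.62*l^2 + 6.86*l + 0.64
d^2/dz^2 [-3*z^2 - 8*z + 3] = -6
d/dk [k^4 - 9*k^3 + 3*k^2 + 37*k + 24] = 4*k^3 - 27*k^2 + 6*k + 37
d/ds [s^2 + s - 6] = 2*s + 1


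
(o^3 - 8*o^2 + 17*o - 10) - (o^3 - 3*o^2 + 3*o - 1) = -5*o^2 + 14*o - 9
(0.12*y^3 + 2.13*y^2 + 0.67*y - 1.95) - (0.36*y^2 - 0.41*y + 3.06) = 0.12*y^3 + 1.77*y^2 + 1.08*y - 5.01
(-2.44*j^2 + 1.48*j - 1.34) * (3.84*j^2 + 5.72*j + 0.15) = -9.3696*j^4 - 8.2736*j^3 + 2.954*j^2 - 7.4428*j - 0.201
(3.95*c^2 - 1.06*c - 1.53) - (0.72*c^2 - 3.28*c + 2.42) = 3.23*c^2 + 2.22*c - 3.95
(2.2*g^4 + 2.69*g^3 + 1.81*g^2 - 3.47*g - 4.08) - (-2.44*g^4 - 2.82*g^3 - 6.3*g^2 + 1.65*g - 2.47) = 4.64*g^4 + 5.51*g^3 + 8.11*g^2 - 5.12*g - 1.61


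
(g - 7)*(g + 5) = g^2 - 2*g - 35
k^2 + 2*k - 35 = (k - 5)*(k + 7)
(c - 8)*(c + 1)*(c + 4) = c^3 - 3*c^2 - 36*c - 32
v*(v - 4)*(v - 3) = v^3 - 7*v^2 + 12*v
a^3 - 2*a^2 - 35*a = a*(a - 7)*(a + 5)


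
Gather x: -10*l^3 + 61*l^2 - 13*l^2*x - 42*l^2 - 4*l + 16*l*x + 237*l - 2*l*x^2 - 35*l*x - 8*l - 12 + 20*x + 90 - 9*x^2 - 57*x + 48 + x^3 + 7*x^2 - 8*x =-10*l^3 + 19*l^2 + 225*l + x^3 + x^2*(-2*l - 2) + x*(-13*l^2 - 19*l - 45) + 126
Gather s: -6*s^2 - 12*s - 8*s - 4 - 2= -6*s^2 - 20*s - 6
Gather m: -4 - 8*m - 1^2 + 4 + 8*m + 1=0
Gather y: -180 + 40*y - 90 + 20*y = 60*y - 270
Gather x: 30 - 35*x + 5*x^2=5*x^2 - 35*x + 30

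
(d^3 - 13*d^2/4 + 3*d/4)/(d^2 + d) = (4*d^2 - 13*d + 3)/(4*(d + 1))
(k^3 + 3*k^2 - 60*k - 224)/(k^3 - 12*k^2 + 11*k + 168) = (k^2 + 11*k + 28)/(k^2 - 4*k - 21)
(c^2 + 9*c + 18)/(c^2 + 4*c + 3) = (c + 6)/(c + 1)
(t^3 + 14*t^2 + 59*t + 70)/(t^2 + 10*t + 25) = (t^2 + 9*t + 14)/(t + 5)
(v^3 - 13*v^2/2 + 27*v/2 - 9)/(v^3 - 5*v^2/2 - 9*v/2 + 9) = (v - 2)/(v + 2)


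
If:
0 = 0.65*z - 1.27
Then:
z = 1.95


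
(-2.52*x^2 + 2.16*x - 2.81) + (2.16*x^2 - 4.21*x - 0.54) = -0.36*x^2 - 2.05*x - 3.35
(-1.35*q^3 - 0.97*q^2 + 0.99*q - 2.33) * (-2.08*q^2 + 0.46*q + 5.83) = 2.808*q^5 + 1.3966*q^4 - 10.3759*q^3 - 0.3533*q^2 + 4.6999*q - 13.5839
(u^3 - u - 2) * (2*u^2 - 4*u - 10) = 2*u^5 - 4*u^4 - 12*u^3 + 18*u + 20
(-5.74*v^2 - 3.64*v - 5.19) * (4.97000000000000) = -28.5278*v^2 - 18.0908*v - 25.7943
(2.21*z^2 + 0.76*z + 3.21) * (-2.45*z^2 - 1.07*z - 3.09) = -5.4145*z^4 - 4.2267*z^3 - 15.5066*z^2 - 5.7831*z - 9.9189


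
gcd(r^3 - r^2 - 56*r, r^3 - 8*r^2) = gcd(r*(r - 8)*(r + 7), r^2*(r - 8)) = r^2 - 8*r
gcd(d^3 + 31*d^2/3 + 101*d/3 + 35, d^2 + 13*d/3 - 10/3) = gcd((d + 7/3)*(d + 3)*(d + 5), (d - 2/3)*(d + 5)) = d + 5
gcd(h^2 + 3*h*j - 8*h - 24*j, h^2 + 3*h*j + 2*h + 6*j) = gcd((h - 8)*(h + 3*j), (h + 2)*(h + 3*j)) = h + 3*j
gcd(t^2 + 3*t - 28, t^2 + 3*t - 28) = t^2 + 3*t - 28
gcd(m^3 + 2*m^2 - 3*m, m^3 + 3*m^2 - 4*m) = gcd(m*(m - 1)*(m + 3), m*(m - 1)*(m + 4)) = m^2 - m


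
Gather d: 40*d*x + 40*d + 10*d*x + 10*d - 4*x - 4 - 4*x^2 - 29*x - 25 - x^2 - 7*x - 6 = d*(50*x + 50) - 5*x^2 - 40*x - 35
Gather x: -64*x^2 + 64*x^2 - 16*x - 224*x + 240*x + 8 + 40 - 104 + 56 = 0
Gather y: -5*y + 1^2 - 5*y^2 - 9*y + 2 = -5*y^2 - 14*y + 3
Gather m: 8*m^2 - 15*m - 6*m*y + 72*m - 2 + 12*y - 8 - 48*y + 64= 8*m^2 + m*(57 - 6*y) - 36*y + 54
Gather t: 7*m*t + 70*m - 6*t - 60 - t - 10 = 70*m + t*(7*m - 7) - 70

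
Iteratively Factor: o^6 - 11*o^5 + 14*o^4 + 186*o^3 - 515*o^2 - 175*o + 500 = (o - 5)*(o^5 - 6*o^4 - 16*o^3 + 106*o^2 + 15*o - 100) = (o - 5)^2*(o^4 - o^3 - 21*o^2 + o + 20) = (o - 5)^2*(o + 4)*(o^3 - 5*o^2 - o + 5) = (o - 5)^3*(o + 4)*(o^2 - 1) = (o - 5)^3*(o + 1)*(o + 4)*(o - 1)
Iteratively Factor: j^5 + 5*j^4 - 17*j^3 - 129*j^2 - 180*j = (j + 3)*(j^4 + 2*j^3 - 23*j^2 - 60*j) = j*(j + 3)*(j^3 + 2*j^2 - 23*j - 60) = j*(j + 3)*(j + 4)*(j^2 - 2*j - 15) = j*(j - 5)*(j + 3)*(j + 4)*(j + 3)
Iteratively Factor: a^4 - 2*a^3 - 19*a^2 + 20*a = (a - 5)*(a^3 + 3*a^2 - 4*a) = (a - 5)*(a - 1)*(a^2 + 4*a) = (a - 5)*(a - 1)*(a + 4)*(a)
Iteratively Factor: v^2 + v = (v + 1)*(v)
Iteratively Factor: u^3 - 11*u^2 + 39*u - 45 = (u - 3)*(u^2 - 8*u + 15) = (u - 3)^2*(u - 5)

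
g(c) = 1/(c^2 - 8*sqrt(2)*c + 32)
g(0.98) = 0.05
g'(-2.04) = 0.00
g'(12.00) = -0.00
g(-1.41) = 0.02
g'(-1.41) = 0.01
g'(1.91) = 0.04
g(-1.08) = 0.02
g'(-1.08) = 0.01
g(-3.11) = 0.01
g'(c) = (-2*c + 8*sqrt(2))/(c^2 - 8*sqrt(2)*c + 32)^2 = 2*(-c + 4*sqrt(2))/(c^2 - 8*sqrt(2)*c + 32)^2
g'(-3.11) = 0.00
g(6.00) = 8.49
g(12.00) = 0.02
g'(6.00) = -49.50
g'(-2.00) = 0.00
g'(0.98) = 0.02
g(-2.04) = 0.02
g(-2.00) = 0.02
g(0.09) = 0.03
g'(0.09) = 0.01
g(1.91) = 0.07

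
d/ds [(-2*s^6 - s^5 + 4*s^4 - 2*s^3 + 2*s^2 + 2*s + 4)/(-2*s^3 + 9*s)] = 2*(6*s^8 + 2*s^7 - 49*s^6 - 18*s^5 + 56*s^4 - 14*s^3 + 21*s^2 - 18)/(s^2*(4*s^4 - 36*s^2 + 81))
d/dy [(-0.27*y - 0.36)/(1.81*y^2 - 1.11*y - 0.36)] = (0.4887*y^2 + 1.3032*y - 0.3024)/(3.2761*y^4 - 4.0182*y^3 - 0.0710999999999997*y^2 + 0.7992*y + 0.1296)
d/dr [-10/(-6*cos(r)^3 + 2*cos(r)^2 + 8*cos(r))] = 5*(9*cos(r)^2 - 2*cos(r) - 4)*sin(r)/((-3*cos(r)^2 + cos(r) + 4)^2*cos(r)^2)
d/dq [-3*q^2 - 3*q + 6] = -6*q - 3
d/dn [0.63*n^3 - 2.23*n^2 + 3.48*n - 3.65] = 1.89*n^2 - 4.46*n + 3.48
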